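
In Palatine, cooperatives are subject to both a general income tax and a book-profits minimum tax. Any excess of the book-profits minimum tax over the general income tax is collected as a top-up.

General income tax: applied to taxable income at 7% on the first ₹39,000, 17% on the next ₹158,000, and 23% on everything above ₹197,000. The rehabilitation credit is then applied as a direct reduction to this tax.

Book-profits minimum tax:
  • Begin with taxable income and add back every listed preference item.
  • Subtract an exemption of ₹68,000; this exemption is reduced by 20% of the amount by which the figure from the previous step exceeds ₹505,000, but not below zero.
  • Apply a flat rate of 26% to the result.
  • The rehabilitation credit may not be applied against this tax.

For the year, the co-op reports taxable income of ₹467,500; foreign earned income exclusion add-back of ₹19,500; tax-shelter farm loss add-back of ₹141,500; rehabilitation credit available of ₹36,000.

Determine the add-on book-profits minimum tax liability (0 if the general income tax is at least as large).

General income tax:
  ₹39,000 × 7% = ₹2,730
  ₹158,000 × 17% = ₹26,860
  ₹270,500 × 23% = ₹62,215
  → ₹91,805
  Less rehabilitation credit ₹36,000 → ₹55,805

Book-profits minimum tax:
  Adjusted income: ₹467,500 + ₹19,500 + ₹141,500 = ₹628,500
  Exemption: ₹68,000 − 20% × (₹628,500 − ₹505,000) = ₹68,000 − ₹24,700 = ₹43,300
  Base: ₹628,500 − ₹43,300 = ₹585,200
  ₹585,200 × 26% = ₹152,152

Excess of book-profits minimum tax over general income tax: ₹152,152 − ₹55,805 = ₹96,347.

₹96,347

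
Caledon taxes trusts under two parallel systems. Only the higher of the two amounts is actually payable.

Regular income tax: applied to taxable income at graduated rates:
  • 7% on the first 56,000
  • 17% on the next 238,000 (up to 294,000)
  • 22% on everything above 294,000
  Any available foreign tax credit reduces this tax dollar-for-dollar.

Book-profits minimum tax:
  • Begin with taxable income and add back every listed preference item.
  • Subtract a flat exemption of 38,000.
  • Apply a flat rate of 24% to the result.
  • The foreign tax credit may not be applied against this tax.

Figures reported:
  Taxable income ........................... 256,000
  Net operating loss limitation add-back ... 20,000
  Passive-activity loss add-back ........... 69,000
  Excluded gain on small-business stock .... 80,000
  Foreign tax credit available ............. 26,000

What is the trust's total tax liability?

92,880

Book-profits minimum tax:
  Adjusted income: 256,000 + 20,000 + 69,000 + 80,000 = 425,000
  Less exemption 38,000 → base 387,000
  387,000 × 24% = 92,880

Regular income tax:
  56,000 × 7% = 3,920
  200,000 × 17% = 34,000
  → 37,920
  Less foreign tax credit 26,000 → 11,920

92,880 > 11,920, so the book-profits minimum tax is the binding amount.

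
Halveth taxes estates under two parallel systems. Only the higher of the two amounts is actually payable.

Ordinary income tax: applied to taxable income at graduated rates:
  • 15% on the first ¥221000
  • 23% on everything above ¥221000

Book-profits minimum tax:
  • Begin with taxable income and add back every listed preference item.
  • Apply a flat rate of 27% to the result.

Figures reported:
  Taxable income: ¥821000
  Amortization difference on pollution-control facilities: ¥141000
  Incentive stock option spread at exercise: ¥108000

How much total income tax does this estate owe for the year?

¥288900

Book-profits minimum tax:
  Adjusted income: ¥821000 + ¥141000 + ¥108000 = ¥1070000
  ¥1070000 × 27% = ¥288900

Ordinary income tax:
  ¥221000 × 15% = ¥33150
  ¥600000 × 23% = ¥138000
  → ¥171150

¥288900 > ¥171150, so the book-profits minimum tax is the binding amount.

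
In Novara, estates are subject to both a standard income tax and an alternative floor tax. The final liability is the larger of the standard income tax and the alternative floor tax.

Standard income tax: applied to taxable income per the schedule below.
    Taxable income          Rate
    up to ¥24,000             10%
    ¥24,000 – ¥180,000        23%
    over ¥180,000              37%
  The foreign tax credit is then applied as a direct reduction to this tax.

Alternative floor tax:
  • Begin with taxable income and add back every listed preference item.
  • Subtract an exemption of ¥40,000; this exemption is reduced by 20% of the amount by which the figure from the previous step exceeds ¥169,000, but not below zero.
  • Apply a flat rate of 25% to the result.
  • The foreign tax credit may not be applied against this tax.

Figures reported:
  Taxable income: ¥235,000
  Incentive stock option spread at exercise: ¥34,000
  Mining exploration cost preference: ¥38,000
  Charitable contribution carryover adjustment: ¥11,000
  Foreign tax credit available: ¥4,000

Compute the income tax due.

¥76,950

Standard income tax:
  ¥24,000 × 10% = ¥2,400
  ¥156,000 × 23% = ¥35,880
  ¥55,000 × 37% = ¥20,350
  → ¥58,630
  Less foreign tax credit ¥4,000 → ¥54,630

Alternative floor tax:
  Adjusted income: ¥235,000 + ¥34,000 + ¥38,000 + ¥11,000 = ¥318,000
  Exemption: ¥40,000 − 20% × (¥318,000 − ¥169,000) = ¥40,000 − ¥29,800 = ¥10,200
  Base: ¥318,000 − ¥10,200 = ¥307,800
  ¥307,800 × 25% = ¥76,950

¥76,950 > ¥54,630, so the alternative floor tax is the binding amount.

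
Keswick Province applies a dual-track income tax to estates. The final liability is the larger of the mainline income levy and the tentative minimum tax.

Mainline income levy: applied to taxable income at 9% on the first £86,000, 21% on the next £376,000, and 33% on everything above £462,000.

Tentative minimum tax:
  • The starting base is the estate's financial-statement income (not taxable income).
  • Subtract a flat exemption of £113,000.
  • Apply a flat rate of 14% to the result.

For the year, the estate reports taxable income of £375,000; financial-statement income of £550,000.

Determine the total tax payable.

Mainline income levy:
  £86,000 × 9% = £7,740
  £289,000 × 21% = £60,690
  → £68,430

Tentative minimum tax:
  Base (financial-statement income): £550,000
  Less exemption £113,000 → base £437,000
  £437,000 × 14% = £61,180

£68,430 > £61,180, so the mainline income levy governs.

£68,430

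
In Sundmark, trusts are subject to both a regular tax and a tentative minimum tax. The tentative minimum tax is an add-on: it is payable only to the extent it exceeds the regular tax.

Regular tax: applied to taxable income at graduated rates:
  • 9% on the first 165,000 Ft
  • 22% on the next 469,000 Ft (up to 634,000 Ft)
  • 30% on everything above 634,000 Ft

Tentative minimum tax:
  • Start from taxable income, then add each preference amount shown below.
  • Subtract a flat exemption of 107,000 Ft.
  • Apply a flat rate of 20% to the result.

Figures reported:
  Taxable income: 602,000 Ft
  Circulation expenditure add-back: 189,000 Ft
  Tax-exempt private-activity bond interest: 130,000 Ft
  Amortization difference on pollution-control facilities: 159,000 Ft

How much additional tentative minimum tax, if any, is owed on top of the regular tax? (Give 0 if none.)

Regular tax:
  165,000 Ft × 9% = 14,850 Ft
  437,000 Ft × 22% = 96,140 Ft
  → 110,990 Ft

Tentative minimum tax:
  Adjusted income: 602,000 Ft + 189,000 Ft + 130,000 Ft + 159,000 Ft = 1,080,000 Ft
  Less exemption 107,000 Ft → base 973,000 Ft
  973,000 Ft × 20% = 194,600 Ft

Excess of tentative minimum tax over regular tax: 194,600 Ft − 110,990 Ft = 83,610 Ft.

83,610 Ft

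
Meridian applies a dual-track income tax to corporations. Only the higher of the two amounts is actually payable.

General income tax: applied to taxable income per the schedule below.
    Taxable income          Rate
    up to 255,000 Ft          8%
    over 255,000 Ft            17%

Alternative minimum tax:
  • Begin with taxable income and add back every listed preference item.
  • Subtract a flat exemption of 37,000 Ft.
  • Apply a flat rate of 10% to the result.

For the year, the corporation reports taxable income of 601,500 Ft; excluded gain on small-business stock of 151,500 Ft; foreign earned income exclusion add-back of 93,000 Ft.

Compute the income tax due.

80,900 Ft

Alternative minimum tax:
  Adjusted income: 601,500 Ft + 151,500 Ft + 93,000 Ft = 846,000 Ft
  Less exemption 37,000 Ft → base 809,000 Ft
  809,000 Ft × 10% = 80,900 Ft

General income tax:
  255,000 Ft × 8% = 20,400 Ft
  346,500 Ft × 17% = 58,905 Ft
  → 79,305 Ft

80,900 Ft > 79,305 Ft, so the alternative minimum tax is the binding amount.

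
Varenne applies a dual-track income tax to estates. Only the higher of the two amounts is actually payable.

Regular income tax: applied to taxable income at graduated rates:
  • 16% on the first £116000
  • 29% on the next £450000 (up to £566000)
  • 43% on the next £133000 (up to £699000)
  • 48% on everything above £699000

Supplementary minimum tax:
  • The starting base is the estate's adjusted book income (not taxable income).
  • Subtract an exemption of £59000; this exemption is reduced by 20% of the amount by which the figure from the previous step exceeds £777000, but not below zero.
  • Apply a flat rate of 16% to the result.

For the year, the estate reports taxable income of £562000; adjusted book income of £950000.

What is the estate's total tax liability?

Regular income tax:
  £116000 × 16% = £18560
  £446000 × 29% = £129340
  → £147900

Supplementary minimum tax:
  Base (adjusted book income): £950000
  Exemption: £59000 − 20% × (£950000 − £777000) = £59000 − £34600 = £24400
  Base: £950000 − £24400 = £925600
  £925600 × 16% = £148096

£148096 > £147900, so the supplementary minimum tax is the binding amount.

£148096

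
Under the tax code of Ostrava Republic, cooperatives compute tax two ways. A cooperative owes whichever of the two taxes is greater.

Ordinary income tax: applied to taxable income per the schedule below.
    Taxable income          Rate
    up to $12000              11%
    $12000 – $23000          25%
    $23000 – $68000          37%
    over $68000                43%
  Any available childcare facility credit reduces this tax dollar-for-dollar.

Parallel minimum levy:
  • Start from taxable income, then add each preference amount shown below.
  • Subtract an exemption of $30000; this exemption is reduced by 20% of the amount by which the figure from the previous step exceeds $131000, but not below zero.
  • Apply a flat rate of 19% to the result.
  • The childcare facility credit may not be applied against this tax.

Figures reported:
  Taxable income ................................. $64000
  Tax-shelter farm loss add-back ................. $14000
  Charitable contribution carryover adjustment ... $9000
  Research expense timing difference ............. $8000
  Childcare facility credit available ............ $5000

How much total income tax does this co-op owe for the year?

Parallel minimum levy:
  Adjusted income: $64000 + $14000 + $9000 + $8000 = $95000
  Exemption: $95000 ≤ $131000, so full $30000 applies
  Base: $95000 − $30000 = $65000
  $65000 × 19% = $12350

Ordinary income tax:
  $12000 × 11% = $1320
  $11000 × 25% = $2750
  $41000 × 37% = $15170
  → $19240
  Less childcare facility credit $5000 → $14240

$14240 > $12350, so the ordinary income tax governs.

$14240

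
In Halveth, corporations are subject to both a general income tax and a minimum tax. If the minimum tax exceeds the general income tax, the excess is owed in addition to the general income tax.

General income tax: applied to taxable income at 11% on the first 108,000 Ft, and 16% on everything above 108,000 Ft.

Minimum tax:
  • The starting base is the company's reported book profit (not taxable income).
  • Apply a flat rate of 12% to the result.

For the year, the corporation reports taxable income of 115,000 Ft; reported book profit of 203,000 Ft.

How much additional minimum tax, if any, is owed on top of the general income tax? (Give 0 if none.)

General income tax:
  108,000 Ft × 11% = 11,880 Ft
  7,000 Ft × 16% = 1,120 Ft
  → 13,000 Ft

Minimum tax:
  Base (reported book profit): 203,000 Ft
  203,000 Ft × 12% = 24,360 Ft

Excess of minimum tax over general income tax: 24,360 Ft − 13,000 Ft = 11,360 Ft.

11,360 Ft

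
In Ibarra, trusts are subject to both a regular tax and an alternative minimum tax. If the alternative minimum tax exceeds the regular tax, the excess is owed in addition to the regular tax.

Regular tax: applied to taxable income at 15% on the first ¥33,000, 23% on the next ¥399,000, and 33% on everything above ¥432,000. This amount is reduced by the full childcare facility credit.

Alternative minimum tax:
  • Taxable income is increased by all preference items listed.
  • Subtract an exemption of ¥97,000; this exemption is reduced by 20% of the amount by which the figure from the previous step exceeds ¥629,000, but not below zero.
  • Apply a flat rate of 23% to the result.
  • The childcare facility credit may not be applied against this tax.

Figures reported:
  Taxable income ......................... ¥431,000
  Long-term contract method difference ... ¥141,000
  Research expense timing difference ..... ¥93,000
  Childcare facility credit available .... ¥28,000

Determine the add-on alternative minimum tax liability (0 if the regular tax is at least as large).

¥63,806

Regular tax:
  ¥33,000 × 15% = ¥4,950
  ¥398,000 × 23% = ¥91,540
  → ¥96,490
  Less childcare facility credit ¥28,000 → ¥68,490

Alternative minimum tax:
  Adjusted income: ¥431,000 + ¥141,000 + ¥93,000 = ¥665,000
  Exemption: ¥97,000 − 20% × (¥665,000 − ¥629,000) = ¥97,000 − ¥7,200 = ¥89,800
  Base: ¥665,000 − ¥89,800 = ¥575,200
  ¥575,200 × 23% = ¥132,296

Excess of alternative minimum tax over regular tax: ¥132,296 − ¥68,490 = ¥63,806.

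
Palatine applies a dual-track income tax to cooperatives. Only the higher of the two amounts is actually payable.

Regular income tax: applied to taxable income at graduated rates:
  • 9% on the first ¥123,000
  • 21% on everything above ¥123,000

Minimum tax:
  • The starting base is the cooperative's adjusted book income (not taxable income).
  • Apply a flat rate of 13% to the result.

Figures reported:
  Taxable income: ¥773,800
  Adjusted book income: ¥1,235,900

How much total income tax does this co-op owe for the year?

¥160,667

Minimum tax:
  Base (adjusted book income): ¥1,235,900
  ¥1,235,900 × 13% = ¥160,667

Regular income tax:
  ¥123,000 × 9% = ¥11,070
  ¥650,800 × 21% = ¥136,668
  → ¥147,738

¥160,667 > ¥147,738, so the minimum tax is the binding amount.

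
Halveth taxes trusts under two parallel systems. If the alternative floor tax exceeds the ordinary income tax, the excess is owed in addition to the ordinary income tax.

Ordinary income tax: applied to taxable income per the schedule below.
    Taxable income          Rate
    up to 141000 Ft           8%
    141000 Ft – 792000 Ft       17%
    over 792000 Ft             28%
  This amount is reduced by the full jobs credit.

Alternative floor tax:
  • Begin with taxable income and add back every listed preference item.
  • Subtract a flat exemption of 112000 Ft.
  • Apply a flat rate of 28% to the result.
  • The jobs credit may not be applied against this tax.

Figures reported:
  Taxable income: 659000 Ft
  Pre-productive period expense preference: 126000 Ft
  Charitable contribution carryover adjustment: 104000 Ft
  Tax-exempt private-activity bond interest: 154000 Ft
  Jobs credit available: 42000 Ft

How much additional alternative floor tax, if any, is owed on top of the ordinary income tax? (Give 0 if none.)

Alternative floor tax:
  Adjusted income: 659000 Ft + 126000 Ft + 104000 Ft + 154000 Ft = 1043000 Ft
  Less exemption 112000 Ft → base 931000 Ft
  931000 Ft × 28% = 260680 Ft

Ordinary income tax:
  141000 Ft × 8% = 11280 Ft
  518000 Ft × 17% = 88060 Ft
  → 99340 Ft
  Less jobs credit 42000 Ft → 57340 Ft

Excess of alternative floor tax over ordinary income tax: 260680 Ft − 57340 Ft = 203340 Ft.

203340 Ft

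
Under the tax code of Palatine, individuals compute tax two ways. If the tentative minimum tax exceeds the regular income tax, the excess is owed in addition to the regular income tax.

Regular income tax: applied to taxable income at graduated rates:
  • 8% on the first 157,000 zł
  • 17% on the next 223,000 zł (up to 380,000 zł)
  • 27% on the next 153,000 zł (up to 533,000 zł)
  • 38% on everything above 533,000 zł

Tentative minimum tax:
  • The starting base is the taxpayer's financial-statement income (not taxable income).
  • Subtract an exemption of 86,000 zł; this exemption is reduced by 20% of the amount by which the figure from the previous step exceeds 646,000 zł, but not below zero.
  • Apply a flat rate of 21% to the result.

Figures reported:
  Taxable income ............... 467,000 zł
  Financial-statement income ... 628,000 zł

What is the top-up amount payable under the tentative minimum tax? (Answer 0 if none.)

Tentative minimum tax:
  Base (financial-statement income): 628,000 zł
  Exemption: 628,000 zł ≤ 646,000 zł, so full 86,000 zł applies
  Base: 628,000 zł − 86,000 zł = 542,000 zł
  542,000 zł × 21% = 113,820 zł

Regular income tax:
  157,000 zł × 8% = 12,560 zł
  223,000 zł × 17% = 37,910 zł
  87,000 zł × 27% = 23,490 zł
  → 73,960 zł

Excess of tentative minimum tax over regular income tax: 113,820 zł − 73,960 zł = 39,860 zł.

39,860 zł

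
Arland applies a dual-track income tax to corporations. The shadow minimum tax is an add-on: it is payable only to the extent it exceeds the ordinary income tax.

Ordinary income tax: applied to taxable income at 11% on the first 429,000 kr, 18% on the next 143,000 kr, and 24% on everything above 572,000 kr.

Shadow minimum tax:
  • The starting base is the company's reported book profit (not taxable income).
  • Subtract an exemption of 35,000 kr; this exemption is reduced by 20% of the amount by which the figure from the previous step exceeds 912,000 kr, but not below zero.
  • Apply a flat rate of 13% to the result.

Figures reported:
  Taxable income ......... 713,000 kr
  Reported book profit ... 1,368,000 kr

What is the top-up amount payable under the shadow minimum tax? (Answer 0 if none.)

Shadow minimum tax:
  Base (reported book profit): 1,368,000 kr
  Exemption: 20% × (1,368,000 kr − 912,000 kr) = 91,200 kr ≥ 35,000 kr, so the exemption is fully phased out
  Base: 1,368,000 kr − 0 kr = 1,368,000 kr
  1,368,000 kr × 13% = 177,840 kr

Ordinary income tax:
  429,000 kr × 11% = 47,190 kr
  143,000 kr × 18% = 25,740 kr
  141,000 kr × 24% = 33,840 kr
  → 106,770 kr

Excess of shadow minimum tax over ordinary income tax: 177,840 kr − 106,770 kr = 71,070 kr.

71,070 kr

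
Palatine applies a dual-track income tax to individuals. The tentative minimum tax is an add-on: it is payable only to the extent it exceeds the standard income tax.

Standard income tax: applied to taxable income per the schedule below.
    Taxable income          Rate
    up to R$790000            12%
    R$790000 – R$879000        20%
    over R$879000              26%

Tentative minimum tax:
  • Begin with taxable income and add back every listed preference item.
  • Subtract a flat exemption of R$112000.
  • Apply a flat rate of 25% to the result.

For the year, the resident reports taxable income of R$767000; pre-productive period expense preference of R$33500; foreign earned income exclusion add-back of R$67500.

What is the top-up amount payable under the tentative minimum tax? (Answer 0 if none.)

Tentative minimum tax:
  Adjusted income: R$767000 + R$33500 + R$67500 = R$868000
  Less exemption R$112000 → base R$756000
  R$756000 × 25% = R$189000

Standard income tax:
  R$767000 × 12% = R$92040

Excess of tentative minimum tax over standard income tax: R$189000 − R$92040 = R$96960.

R$96960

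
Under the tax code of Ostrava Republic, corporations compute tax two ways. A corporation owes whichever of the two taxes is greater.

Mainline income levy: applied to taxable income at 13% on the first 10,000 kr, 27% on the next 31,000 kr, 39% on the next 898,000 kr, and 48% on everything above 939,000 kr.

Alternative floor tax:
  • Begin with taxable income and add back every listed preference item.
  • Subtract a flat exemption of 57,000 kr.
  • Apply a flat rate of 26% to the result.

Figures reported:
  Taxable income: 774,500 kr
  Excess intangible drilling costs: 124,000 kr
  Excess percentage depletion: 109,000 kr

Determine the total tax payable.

Alternative floor tax:
  Adjusted income: 774,500 kr + 124,000 kr + 109,000 kr = 1,007,500 kr
  Less exemption 57,000 kr → base 950,500 kr
  950,500 kr × 26% = 247,130 kr

Mainline income levy:
  10,000 kr × 13% = 1,300 kr
  31,000 kr × 27% = 8,370 kr
  733,500 kr × 39% = 286,065 kr
  → 295,735 kr

295,735 kr > 247,130 kr, so the mainline income levy governs.

295,735 kr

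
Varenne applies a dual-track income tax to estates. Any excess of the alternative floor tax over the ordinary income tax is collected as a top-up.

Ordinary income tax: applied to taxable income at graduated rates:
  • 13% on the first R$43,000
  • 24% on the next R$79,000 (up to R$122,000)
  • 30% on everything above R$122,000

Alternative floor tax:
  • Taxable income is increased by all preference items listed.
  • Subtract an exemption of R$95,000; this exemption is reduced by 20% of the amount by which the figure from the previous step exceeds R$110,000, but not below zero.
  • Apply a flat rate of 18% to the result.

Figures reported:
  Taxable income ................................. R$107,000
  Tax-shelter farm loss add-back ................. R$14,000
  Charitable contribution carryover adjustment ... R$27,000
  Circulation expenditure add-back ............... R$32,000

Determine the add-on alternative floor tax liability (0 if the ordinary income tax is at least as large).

R$0

Ordinary income tax:
  R$43,000 × 13% = R$5,590
  R$64,000 × 24% = R$15,360
  → R$20,950

Alternative floor tax:
  Adjusted income: R$107,000 + R$14,000 + R$27,000 + R$32,000 = R$180,000
  Exemption: R$95,000 − 20% × (R$180,000 − R$110,000) = R$95,000 − R$14,000 = R$81,000
  Base: R$180,000 − R$81,000 = R$99,000
  R$99,000 × 18% = R$17,820

R$17,820 ≤ R$20,950, so no add-on is due.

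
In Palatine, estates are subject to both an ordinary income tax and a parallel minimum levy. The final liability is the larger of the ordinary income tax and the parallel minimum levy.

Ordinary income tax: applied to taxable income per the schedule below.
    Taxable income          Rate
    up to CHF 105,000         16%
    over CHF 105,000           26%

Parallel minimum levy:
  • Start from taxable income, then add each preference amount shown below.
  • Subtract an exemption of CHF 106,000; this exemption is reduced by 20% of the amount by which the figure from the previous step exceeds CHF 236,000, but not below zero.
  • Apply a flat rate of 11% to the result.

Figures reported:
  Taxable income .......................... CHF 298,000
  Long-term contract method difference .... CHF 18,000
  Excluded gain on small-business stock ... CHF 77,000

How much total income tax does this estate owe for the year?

Ordinary income tax:
  CHF 105,000 × 16% = CHF 16,800
  CHF 193,000 × 26% = CHF 50,180
  → CHF 66,980

Parallel minimum levy:
  Adjusted income: CHF 298,000 + CHF 18,000 + CHF 77,000 = CHF 393,000
  Exemption: CHF 106,000 − 20% × (CHF 393,000 − CHF 236,000) = CHF 106,000 − CHF 31,400 = CHF 74,600
  Base: CHF 393,000 − CHF 74,600 = CHF 318,400
  CHF 318,400 × 11% = CHF 35,024

CHF 66,980 > CHF 35,024, so the ordinary income tax governs.

CHF 66,980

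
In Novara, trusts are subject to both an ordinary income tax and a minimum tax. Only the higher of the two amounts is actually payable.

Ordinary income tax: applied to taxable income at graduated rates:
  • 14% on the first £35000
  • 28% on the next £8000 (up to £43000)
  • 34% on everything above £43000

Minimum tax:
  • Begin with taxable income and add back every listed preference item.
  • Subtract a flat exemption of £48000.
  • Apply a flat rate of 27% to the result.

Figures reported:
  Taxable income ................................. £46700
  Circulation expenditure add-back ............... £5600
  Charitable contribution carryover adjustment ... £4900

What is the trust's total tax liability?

£8398

Minimum tax:
  Adjusted income: £46700 + £5600 + £4900 = £57200
  Less exemption £48000 → base £9200
  £9200 × 27% = £2484

Ordinary income tax:
  £35000 × 14% = £4900
  £8000 × 28% = £2240
  £3700 × 34% = £1258
  → £8398

£8398 > £2484, so the ordinary income tax governs.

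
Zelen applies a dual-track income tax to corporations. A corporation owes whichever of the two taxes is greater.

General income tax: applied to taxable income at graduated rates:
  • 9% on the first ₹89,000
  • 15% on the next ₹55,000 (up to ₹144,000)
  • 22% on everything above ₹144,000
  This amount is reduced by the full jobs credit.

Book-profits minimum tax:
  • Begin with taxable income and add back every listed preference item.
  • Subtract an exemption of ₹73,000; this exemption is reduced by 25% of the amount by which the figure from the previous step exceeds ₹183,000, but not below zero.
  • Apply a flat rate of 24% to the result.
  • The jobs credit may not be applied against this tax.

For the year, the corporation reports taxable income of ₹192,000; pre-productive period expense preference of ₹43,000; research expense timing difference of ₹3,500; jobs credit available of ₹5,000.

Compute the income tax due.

₹43,050

General income tax:
  ₹89,000 × 9% = ₹8,010
  ₹55,000 × 15% = ₹8,250
  ₹48,000 × 22% = ₹10,560
  → ₹26,820
  Less jobs credit ₹5,000 → ₹21,820

Book-profits minimum tax:
  Adjusted income: ₹192,000 + ₹43,000 + ₹3,500 = ₹238,500
  Exemption: ₹73,000 − 25% × (₹238,500 − ₹183,000) = ₹73,000 − ₹13,875 = ₹59,125
  Base: ₹238,500 − ₹59,125 = ₹179,375
  ₹179,375 × 24% = ₹43,050

₹43,050 > ₹21,820, so the book-profits minimum tax is the binding amount.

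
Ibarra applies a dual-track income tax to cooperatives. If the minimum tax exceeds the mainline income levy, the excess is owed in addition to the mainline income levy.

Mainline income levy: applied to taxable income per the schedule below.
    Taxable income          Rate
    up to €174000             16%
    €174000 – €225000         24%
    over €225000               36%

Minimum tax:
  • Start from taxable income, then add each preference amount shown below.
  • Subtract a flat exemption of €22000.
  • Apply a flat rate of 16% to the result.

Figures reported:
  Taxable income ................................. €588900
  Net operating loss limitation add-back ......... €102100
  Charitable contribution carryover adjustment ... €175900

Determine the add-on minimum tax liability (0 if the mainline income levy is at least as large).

€0

Mainline income levy:
  €174000 × 16% = €27840
  €51000 × 24% = €12240
  €363900 × 36% = €131004
  → €171084

Minimum tax:
  Adjusted income: €588900 + €102100 + €175900 = €866900
  Less exemption €22000 → base €844900
  €844900 × 16% = €135184

€135184 ≤ €171084, so no add-on is due.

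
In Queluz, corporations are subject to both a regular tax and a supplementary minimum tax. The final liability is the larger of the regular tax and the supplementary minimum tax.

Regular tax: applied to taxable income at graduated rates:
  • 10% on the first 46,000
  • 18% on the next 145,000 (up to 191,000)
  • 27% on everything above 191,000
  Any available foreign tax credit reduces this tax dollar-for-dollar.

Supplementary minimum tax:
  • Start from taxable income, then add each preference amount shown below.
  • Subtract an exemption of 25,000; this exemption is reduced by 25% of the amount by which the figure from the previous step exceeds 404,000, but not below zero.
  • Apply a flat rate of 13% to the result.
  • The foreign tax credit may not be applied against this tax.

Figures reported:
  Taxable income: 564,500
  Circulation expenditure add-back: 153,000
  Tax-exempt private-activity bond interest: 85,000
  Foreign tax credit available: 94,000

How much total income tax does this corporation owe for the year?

104,325

Supplementary minimum tax:
  Adjusted income: 564,500 + 153,000 + 85,000 = 802,500
  Exemption: 25% × (802,500 − 404,000) = 99,625 ≥ 25,000, so the exemption is fully phased out
  Base: 802,500 − 0 = 802,500
  802,500 × 13% = 104,325

Regular tax:
  46,000 × 10% = 4,600
  145,000 × 18% = 26,100
  373,500 × 27% = 100,845
  → 131,545
  Less foreign tax credit 94,000 → 37,545

104,325 > 37,545, so the supplementary minimum tax is the binding amount.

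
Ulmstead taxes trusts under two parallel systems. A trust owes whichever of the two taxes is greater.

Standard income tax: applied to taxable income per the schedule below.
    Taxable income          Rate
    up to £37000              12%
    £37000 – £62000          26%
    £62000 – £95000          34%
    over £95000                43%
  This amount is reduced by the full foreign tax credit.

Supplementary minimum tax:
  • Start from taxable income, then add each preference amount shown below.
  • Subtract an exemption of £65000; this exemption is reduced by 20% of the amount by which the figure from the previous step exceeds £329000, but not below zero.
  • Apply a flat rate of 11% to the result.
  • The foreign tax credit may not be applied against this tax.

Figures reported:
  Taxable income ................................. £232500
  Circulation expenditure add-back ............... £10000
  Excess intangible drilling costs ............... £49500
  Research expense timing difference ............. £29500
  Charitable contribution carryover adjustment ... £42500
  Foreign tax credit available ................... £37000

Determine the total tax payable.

£44285

Supplementary minimum tax:
  Adjusted income: £232500 + £10000 + £49500 + £29500 + £42500 = £364000
  Exemption: £65000 − 20% × (£364000 − £329000) = £65000 − £7000 = £58000
  Base: £364000 − £58000 = £306000
  £306000 × 11% = £33660

Standard income tax:
  £37000 × 12% = £4440
  £25000 × 26% = £6500
  £33000 × 34% = £11220
  £137500 × 43% = £59125
  → £81285
  Less foreign tax credit £37000 → £44285

£44285 > £33660, so the standard income tax governs.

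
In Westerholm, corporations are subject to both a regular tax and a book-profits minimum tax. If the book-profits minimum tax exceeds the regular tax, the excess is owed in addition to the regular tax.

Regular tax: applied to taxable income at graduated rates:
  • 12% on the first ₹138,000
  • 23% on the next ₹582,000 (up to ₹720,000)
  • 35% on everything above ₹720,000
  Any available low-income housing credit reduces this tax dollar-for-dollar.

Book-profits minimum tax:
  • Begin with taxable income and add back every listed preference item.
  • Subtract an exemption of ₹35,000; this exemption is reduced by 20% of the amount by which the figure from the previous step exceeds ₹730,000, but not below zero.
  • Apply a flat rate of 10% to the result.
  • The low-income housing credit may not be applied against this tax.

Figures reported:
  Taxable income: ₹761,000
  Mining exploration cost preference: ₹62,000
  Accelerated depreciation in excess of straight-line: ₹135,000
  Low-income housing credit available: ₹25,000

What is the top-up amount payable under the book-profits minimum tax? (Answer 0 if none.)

₹0

Regular tax:
  ₹138,000 × 12% = ₹16,560
  ₹582,000 × 23% = ₹133,860
  ₹41,000 × 35% = ₹14,350
  → ₹164,770
  Less low-income housing credit ₹25,000 → ₹139,770

Book-profits minimum tax:
  Adjusted income: ₹761,000 + ₹62,000 + ₹135,000 = ₹958,000
  Exemption: 20% × (₹958,000 − ₹730,000) = ₹45,600 ≥ ₹35,000, so the exemption is fully phased out
  Base: ₹958,000 − ₹0 = ₹958,000
  ₹958,000 × 10% = ₹95,800

₹95,800 ≤ ₹139,770, so no add-on is due.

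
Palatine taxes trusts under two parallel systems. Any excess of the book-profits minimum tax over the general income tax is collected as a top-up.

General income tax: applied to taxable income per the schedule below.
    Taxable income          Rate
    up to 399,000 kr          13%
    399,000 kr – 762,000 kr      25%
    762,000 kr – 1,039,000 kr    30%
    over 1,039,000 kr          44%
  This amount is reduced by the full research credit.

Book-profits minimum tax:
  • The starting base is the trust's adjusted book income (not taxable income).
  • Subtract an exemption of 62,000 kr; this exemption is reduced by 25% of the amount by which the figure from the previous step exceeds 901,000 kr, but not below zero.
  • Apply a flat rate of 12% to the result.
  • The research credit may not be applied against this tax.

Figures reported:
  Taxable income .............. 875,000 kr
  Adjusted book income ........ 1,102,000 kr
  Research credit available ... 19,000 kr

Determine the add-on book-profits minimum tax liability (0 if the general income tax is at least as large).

0 kr

Book-profits minimum tax:
  Base (adjusted book income): 1,102,000 kr
  Exemption: 62,000 kr − 25% × (1,102,000 kr − 901,000 kr) = 62,000 kr − 50,250 kr = 11,750 kr
  Base: 1,102,000 kr − 11,750 kr = 1,090,250 kr
  1,090,250 kr × 12% = 130,830 kr

General income tax:
  399,000 kr × 13% = 51,870 kr
  363,000 kr × 25% = 90,750 kr
  113,000 kr × 30% = 33,900 kr
  → 176,520 kr
  Less research credit 19,000 kr → 157,520 kr

130,830 kr ≤ 157,520 kr, so no add-on is due.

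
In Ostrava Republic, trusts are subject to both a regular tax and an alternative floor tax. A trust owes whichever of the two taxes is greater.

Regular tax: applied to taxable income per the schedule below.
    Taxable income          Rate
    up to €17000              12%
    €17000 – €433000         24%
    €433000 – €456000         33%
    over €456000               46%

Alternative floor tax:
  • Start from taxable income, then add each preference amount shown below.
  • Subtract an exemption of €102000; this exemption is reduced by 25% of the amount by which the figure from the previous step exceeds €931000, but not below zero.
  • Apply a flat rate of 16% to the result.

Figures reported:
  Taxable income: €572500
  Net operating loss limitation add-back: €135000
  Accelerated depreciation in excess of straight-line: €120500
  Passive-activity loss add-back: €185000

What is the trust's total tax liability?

Alternative floor tax:
  Adjusted income: €572500 + €135000 + €120500 + €185000 = €1013000
  Exemption: €102000 − 25% × (€1013000 − €931000) = €102000 − €20500 = €81500
  Base: €1013000 − €81500 = €931500
  €931500 × 16% = €149040

Regular tax:
  €17000 × 12% = €2040
  €416000 × 24% = €99840
  €23000 × 33% = €7590
  €116500 × 46% = €53590
  → €163060

€163060 > €149040, so the regular tax governs.

€163060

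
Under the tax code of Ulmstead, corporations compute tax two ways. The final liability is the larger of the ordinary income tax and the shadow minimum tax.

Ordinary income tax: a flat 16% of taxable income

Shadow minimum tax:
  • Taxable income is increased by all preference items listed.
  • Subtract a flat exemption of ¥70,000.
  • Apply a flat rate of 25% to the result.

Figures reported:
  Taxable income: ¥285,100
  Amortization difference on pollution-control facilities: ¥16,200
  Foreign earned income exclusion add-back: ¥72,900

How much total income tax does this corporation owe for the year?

¥76,050

Ordinary income tax:
  ¥285,100 × 16% = ¥45,616

Shadow minimum tax:
  Adjusted income: ¥285,100 + ¥16,200 + ¥72,900 = ¥374,200
  Less exemption ¥70,000 → base ¥304,200
  ¥304,200 × 25% = ¥76,050

¥76,050 > ¥45,616, so the shadow minimum tax is the binding amount.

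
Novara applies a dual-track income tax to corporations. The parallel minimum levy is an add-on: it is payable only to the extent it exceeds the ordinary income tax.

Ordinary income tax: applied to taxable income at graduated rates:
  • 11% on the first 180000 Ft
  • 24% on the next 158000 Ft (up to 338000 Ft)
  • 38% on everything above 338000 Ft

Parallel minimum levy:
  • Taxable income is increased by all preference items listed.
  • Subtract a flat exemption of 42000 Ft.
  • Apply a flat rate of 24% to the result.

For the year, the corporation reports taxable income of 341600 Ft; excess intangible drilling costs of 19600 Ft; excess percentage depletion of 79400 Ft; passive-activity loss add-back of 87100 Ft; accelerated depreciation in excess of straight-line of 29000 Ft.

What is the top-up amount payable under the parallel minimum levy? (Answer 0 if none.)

64440 Ft

Ordinary income tax:
  180000 Ft × 11% = 19800 Ft
  158000 Ft × 24% = 37920 Ft
  3600 Ft × 38% = 1368 Ft
  → 59088 Ft

Parallel minimum levy:
  Adjusted income: 341600 Ft + 19600 Ft + 79400 Ft + 87100 Ft + 29000 Ft = 556700 Ft
  Less exemption 42000 Ft → base 514700 Ft
  514700 Ft × 24% = 123528 Ft

Excess of parallel minimum levy over ordinary income tax: 123528 Ft − 59088 Ft = 64440 Ft.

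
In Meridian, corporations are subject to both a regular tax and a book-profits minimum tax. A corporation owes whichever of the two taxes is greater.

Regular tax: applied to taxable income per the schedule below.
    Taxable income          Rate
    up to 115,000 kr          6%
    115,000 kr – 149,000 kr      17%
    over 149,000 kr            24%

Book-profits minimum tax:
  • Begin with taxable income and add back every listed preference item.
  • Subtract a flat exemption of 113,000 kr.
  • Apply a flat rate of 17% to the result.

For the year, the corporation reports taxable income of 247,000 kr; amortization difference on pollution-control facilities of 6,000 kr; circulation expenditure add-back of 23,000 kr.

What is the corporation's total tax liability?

36,200 kr

Book-profits minimum tax:
  Adjusted income: 247,000 kr + 6,000 kr + 23,000 kr = 276,000 kr
  Less exemption 113,000 kr → base 163,000 kr
  163,000 kr × 17% = 27,710 kr

Regular tax:
  115,000 kr × 6% = 6,900 kr
  34,000 kr × 17% = 5,780 kr
  98,000 kr × 24% = 23,520 kr
  → 36,200 kr

36,200 kr > 27,710 kr, so the regular tax governs.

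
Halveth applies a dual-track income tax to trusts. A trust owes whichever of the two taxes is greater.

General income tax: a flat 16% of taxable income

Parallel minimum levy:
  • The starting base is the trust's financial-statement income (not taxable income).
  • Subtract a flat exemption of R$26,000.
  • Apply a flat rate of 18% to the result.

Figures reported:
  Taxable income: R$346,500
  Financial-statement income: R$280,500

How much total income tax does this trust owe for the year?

General income tax:
  R$346,500 × 16% = R$55,440

Parallel minimum levy:
  Base (financial-statement income): R$280,500
  Less exemption R$26,000 → base R$254,500
  R$254,500 × 18% = R$45,810

R$55,440 > R$45,810, so the general income tax governs.

R$55,440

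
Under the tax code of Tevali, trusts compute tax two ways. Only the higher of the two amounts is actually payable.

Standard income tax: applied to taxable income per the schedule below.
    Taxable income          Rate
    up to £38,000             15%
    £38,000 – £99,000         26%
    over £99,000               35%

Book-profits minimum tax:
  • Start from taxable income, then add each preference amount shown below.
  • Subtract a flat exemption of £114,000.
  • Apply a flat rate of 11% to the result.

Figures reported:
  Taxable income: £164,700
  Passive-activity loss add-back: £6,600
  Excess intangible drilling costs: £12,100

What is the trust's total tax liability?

£44,555

Book-profits minimum tax:
  Adjusted income: £164,700 + £6,600 + £12,100 = £183,400
  Less exemption £114,000 → base £69,400
  £69,400 × 11% = £7,634

Standard income tax:
  £38,000 × 15% = £5,700
  £61,000 × 26% = £15,860
  £65,700 × 35% = £22,995
  → £44,555

£44,555 > £7,634, so the standard income tax governs.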